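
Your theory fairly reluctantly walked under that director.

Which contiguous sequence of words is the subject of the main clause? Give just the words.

your theory

In the main clause the verb is "walked"; the NP preceding it, "your theory", is the subject.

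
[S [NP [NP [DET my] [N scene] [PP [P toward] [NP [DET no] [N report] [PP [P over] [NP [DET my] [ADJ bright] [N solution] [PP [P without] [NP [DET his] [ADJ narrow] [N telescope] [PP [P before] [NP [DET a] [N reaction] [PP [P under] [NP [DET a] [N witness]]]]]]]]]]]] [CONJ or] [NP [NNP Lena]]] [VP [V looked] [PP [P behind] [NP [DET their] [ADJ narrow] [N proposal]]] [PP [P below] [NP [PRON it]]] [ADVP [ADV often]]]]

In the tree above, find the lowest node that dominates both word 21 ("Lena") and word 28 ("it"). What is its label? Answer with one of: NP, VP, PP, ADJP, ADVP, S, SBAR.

S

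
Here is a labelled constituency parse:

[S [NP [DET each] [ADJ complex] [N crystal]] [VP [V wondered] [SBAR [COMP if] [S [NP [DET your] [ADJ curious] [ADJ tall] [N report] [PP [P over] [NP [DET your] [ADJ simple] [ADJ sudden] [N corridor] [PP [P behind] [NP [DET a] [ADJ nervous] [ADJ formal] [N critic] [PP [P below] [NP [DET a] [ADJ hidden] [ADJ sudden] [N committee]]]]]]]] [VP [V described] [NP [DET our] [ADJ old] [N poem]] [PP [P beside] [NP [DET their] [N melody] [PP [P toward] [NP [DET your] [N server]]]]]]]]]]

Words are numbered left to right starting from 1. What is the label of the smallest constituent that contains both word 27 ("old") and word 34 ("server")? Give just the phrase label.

Word 27 lies under S → VP → SBAR → S → VP → NP → ADJ; word 34 lies under S → VP → SBAR → S → VP → PP → NP → PP → NP → N. The lowest shared node is the VP.

VP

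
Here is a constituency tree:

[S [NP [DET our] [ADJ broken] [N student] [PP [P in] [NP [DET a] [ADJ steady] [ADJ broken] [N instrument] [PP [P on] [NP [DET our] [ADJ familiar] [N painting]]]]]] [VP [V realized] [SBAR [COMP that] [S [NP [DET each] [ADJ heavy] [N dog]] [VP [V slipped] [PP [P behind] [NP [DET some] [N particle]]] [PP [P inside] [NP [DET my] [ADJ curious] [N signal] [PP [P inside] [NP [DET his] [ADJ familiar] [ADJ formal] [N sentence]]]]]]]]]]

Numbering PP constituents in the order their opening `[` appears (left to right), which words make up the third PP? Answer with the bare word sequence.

Opening `[PP` markers occur at word positions 4, 9, 19, 22, 26; the third of these opens the constituent [PP behind some particle].

behind some particle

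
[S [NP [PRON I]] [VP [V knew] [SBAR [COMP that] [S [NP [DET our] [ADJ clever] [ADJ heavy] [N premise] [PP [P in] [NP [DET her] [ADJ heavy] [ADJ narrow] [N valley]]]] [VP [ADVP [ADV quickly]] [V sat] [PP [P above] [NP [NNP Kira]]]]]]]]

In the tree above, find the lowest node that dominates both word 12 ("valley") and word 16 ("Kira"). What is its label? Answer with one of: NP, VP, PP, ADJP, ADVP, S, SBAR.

S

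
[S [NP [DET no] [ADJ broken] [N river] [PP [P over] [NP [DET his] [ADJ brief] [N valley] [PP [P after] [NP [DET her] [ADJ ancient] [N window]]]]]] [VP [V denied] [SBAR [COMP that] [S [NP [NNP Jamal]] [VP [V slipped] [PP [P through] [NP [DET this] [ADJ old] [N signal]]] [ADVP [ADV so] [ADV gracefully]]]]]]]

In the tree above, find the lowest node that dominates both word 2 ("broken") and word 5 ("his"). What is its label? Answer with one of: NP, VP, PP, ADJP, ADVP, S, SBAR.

The smallest bracket enclosing both words is [NP no broken river over his brief valley after her ancient window], so the label is NP.

NP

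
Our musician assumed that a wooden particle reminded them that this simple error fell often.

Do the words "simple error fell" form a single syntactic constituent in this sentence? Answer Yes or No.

No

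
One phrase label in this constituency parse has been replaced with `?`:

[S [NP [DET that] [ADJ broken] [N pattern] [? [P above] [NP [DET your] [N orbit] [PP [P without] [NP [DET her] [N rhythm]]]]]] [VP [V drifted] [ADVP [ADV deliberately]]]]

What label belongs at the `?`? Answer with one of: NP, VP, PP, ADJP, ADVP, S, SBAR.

A constituent whose immediate children are P 'above', NP is a prepositional phrase: PP.

PP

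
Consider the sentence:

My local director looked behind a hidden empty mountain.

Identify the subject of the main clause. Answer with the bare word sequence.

The subject of the main clause is the NP immediately before the verb "looked": "my local director".

my local director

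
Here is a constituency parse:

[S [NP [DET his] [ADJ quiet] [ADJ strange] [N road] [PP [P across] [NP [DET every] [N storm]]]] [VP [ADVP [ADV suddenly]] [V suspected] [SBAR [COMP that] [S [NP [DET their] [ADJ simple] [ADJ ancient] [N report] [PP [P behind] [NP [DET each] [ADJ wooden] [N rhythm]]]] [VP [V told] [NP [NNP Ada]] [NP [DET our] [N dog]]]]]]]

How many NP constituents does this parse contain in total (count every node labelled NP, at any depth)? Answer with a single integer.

6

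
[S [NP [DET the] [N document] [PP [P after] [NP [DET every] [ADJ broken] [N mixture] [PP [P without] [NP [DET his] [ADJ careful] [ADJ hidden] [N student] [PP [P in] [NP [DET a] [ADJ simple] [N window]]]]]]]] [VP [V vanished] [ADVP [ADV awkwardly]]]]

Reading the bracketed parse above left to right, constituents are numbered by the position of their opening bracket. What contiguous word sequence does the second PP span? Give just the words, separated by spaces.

without his careful hidden student in a simple window

Opening `[PP` markers occur at word positions 3, 7, 12; the second of these opens the constituent [PP without his careful hidden student in a simple window].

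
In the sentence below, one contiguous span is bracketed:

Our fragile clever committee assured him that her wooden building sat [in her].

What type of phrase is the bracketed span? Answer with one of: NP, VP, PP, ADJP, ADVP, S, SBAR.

PP

"in" is the head of the bracketed span, so the span is a prepositional phrase: PP.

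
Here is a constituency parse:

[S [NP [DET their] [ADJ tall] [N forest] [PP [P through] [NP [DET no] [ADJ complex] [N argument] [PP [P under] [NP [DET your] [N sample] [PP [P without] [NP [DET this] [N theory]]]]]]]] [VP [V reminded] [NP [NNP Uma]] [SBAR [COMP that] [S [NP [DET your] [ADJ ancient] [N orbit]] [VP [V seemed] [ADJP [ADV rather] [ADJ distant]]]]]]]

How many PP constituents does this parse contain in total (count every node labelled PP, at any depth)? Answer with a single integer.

3

The PP constituents are: [PP through no complex argument under your sample without this theory]; [PP under your sample without this theory]; [PP without this theory]. Total: 3.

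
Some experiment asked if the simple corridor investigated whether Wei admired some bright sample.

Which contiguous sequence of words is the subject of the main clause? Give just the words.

some experiment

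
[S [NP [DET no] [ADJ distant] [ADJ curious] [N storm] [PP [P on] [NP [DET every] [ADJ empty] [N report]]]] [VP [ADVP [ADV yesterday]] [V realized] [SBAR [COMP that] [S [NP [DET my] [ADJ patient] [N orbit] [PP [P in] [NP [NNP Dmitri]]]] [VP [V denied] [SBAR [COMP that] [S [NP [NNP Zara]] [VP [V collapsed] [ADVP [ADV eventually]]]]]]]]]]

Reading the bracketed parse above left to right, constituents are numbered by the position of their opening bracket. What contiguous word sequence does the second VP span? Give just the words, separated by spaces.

denied that Zara collapsed eventually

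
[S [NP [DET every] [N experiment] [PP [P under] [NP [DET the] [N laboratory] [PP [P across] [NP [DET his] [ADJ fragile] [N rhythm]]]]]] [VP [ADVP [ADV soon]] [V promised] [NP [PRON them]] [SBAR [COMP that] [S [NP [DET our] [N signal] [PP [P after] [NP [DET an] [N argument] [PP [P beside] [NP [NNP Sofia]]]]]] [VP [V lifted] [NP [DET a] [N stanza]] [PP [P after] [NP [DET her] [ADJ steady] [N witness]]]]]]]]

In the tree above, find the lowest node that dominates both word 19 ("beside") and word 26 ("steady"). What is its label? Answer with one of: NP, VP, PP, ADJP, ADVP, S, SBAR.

Word 19 lies under S → VP → SBAR → S → NP → PP → NP → PP → P; word 26 lies under S → VP → SBAR → S → VP → PP → NP → ADJ. The lowest shared node is the S.

S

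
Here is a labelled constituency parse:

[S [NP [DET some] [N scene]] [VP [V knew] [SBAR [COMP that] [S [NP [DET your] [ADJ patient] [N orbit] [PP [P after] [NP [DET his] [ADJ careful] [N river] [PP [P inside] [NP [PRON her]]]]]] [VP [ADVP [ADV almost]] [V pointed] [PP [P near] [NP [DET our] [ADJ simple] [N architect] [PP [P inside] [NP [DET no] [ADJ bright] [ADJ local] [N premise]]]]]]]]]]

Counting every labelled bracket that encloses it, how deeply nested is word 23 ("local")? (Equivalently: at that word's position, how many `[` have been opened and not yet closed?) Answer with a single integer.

10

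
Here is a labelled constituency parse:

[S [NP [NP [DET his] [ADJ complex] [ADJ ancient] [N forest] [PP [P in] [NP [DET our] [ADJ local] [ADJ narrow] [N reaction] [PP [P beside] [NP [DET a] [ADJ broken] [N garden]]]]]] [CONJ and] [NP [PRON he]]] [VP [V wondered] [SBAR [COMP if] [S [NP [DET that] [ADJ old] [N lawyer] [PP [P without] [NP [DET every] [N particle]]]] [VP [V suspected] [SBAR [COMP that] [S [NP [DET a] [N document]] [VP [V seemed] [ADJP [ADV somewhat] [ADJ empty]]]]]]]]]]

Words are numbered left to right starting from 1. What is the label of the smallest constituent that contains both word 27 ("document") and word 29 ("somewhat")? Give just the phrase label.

The smallest bracket enclosing both words is [S a document seemed somewhat empty], so the label is S.

S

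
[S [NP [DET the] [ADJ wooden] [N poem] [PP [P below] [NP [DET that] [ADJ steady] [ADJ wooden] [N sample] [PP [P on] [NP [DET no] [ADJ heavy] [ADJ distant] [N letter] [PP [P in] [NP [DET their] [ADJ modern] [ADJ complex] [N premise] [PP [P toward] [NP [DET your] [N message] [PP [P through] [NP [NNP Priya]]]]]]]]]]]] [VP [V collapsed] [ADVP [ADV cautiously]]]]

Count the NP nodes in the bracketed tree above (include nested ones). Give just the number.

Listing each NP by its span: [NP the wooden poem below that steady wooden sample on no heavy distant letter in their modern complex premise toward your message through Priya]; [NP that steady wooden sample on no heavy distant letter in their modern complex premise toward your message through Priya]; [NP no heavy distant letter in their modern complex premise toward your message through Priya]; [NP their modern complex premise toward your message through Priya]; [NP your message through Priya]; [NP Priya] — that makes 6.

6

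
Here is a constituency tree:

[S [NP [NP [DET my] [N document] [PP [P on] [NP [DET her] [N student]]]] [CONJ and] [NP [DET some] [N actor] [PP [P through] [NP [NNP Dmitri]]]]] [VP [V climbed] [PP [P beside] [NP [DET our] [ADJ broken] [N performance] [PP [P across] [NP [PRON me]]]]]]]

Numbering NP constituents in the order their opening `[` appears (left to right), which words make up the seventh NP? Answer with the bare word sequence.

In left-to-right order the NP constituents are "my document on her student and some actor through Dmitri"; "my document on her student"; "her student"; "some actor through Dmitri"; "Dmitri"; "our broken performance across me"; "me". Number 7 is "me".

me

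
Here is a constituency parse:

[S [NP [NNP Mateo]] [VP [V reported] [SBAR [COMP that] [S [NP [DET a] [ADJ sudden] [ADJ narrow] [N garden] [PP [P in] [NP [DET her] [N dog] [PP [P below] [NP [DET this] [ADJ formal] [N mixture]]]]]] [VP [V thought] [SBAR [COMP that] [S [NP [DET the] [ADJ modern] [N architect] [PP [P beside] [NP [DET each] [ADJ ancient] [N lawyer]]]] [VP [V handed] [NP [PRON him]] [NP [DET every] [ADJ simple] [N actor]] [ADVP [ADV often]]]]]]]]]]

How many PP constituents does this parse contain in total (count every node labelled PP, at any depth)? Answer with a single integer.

3

The PP constituents are: [PP in her dog below this formal mixture]; [PP below this formal mixture]; [PP beside each ancient lawyer]. Total: 3.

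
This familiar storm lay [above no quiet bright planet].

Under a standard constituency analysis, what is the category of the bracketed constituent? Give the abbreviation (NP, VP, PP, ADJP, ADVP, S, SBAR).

"above" is the head of the bracketed span, so the span is a prepositional phrase: PP.

PP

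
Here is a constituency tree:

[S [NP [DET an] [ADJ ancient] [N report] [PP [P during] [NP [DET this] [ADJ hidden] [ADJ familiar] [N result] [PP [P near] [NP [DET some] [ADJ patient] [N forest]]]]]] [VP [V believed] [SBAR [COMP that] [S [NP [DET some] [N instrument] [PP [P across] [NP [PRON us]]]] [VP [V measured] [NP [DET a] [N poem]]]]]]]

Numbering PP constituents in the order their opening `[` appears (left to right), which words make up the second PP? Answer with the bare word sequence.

Opening `[PP` markers occur at word positions 4, 9, 17; the second of these opens the constituent [PP near some patient forest].

near some patient forest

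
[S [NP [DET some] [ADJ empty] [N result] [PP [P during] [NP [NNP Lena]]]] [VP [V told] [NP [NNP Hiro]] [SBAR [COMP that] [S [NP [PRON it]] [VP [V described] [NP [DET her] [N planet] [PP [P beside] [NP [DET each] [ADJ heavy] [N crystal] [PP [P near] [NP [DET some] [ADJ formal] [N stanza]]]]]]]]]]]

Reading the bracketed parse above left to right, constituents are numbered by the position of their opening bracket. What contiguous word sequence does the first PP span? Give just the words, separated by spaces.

during Lena

The PP opening brackets appear, in order, over: "during Lena"; "beside each heavy crystal near some formal stanza"; "near some formal stanza". The first one spans "during Lena".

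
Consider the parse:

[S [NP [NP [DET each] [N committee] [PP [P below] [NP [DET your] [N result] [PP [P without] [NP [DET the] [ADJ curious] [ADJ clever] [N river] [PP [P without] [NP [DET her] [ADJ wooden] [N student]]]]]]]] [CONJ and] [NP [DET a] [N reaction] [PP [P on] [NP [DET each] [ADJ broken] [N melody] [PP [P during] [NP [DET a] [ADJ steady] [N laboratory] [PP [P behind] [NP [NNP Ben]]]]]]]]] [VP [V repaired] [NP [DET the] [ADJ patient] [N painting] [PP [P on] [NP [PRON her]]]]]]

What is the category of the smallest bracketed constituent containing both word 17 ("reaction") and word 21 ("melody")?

The smallest bracket enclosing both words is [NP a reaction on each broken melody during a steady laboratory behind Ben], so the label is NP.

NP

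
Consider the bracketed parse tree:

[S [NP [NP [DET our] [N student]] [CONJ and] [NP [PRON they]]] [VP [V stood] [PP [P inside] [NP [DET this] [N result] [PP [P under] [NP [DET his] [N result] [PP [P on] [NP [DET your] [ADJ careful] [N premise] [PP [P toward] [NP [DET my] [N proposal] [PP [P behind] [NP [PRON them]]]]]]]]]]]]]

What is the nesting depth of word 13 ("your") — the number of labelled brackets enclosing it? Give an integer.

Path from the root down to the word: S → VP → PP → NP → PP → NP → PP → NP → DET. That is 9 enclosing brackets.

9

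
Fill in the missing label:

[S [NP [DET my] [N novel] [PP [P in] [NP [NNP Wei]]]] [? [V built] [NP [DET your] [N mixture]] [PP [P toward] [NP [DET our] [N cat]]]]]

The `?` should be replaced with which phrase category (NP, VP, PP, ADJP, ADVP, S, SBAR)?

The `?` node immediately contains: V 'built', NP, PP. That is the internal structure of a verb phrase, so the label is VP.

VP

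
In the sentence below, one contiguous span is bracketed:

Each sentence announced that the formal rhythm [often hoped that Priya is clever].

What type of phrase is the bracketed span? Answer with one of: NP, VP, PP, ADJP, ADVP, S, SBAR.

VP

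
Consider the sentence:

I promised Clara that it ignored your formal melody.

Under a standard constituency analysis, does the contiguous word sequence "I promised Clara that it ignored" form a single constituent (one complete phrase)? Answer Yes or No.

No

The smallest constituent containing the whole sequence is the clause [S I promised Clara that it ignored your formal melody], but the sequence is only part of it — it straddles the boundary between noun phrase "I" and verb phrase "promised Clara that it ignored your formal melody".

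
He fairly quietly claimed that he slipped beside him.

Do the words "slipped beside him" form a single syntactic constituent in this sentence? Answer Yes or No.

"slipped beside him" is exactly the verb phrase [VP slipped beside him], a complete constituent.

Yes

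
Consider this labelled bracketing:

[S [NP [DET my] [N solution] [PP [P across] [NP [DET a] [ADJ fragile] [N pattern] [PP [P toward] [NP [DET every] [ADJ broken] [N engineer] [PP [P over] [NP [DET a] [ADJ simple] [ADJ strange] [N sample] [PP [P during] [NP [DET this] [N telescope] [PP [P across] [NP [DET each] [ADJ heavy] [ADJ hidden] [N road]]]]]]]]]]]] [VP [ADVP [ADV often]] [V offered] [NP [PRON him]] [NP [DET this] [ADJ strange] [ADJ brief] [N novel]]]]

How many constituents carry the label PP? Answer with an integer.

5

The PP constituents are: [PP across a fragile pattern toward every broken engineer over a simple strange sample during this telescope across each heavy hidden road]; [PP toward every broken engineer over a simple strange sample during this telescope across each heavy hidden road]; [PP over a simple strange sample during this telescope across each heavy hidden road]; [PP during this telescope across each heavy hidden road]; [PP across each heavy hidden road]. Total: 5.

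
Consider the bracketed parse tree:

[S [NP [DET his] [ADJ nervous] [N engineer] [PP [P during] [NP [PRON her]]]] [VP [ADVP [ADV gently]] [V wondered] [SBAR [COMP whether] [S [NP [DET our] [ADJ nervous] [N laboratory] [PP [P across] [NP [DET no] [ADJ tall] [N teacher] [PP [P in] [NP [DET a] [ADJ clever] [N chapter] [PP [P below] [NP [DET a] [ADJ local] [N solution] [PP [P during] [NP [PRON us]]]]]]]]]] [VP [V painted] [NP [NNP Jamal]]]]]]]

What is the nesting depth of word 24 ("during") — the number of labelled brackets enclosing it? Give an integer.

Path from the root down to the word: S → VP → SBAR → S → NP → PP → NP → PP → NP → PP → NP → PP → P. That is 13 enclosing brackets.

13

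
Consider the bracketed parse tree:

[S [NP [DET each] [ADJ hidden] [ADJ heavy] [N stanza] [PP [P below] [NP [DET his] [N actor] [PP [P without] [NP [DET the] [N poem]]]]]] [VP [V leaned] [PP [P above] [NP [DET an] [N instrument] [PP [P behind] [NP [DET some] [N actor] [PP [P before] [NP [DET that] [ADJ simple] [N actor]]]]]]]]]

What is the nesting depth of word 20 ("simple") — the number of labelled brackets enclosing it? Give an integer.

9

Path from the root down to the word: S → VP → PP → NP → PP → NP → PP → NP → ADJ. That is 9 enclosing brackets.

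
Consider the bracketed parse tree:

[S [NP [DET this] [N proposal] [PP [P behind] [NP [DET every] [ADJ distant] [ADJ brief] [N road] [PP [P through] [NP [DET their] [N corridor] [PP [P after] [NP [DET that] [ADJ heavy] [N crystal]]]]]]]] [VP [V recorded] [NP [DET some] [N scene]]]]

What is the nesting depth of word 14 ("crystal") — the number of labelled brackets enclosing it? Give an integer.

Counting open brackets not yet closed at "crystal": [S [NP [PP [NP [PP [NP [PP [NP [N = 9.

9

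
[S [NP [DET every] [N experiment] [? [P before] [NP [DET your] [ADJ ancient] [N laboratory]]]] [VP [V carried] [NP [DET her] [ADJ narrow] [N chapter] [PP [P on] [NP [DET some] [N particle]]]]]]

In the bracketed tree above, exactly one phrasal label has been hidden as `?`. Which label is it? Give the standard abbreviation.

A constituent whose immediate children are P 'before', NP is a prepositional phrase: PP.

PP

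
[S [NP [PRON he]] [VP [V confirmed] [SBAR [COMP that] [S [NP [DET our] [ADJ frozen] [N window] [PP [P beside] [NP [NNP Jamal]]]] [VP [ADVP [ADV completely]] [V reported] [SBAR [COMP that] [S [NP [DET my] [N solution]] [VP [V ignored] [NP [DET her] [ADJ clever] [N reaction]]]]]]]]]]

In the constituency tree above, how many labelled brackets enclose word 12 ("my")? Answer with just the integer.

The word sits inside DET, which is inside NP, inside S, inside SBAR, inside VP, inside S, inside SBAR, inside VP, inside S — 9 brackets in all.

9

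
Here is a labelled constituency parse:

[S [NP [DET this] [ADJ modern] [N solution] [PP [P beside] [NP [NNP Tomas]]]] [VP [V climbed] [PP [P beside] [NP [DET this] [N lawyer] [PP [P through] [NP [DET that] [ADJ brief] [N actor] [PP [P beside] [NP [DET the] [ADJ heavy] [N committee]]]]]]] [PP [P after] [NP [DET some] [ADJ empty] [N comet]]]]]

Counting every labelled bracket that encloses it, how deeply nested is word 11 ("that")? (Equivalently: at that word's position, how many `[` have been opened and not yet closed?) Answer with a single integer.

7

Counting open brackets not yet closed at "that": [S [VP [PP [NP [PP [NP [DET = 7.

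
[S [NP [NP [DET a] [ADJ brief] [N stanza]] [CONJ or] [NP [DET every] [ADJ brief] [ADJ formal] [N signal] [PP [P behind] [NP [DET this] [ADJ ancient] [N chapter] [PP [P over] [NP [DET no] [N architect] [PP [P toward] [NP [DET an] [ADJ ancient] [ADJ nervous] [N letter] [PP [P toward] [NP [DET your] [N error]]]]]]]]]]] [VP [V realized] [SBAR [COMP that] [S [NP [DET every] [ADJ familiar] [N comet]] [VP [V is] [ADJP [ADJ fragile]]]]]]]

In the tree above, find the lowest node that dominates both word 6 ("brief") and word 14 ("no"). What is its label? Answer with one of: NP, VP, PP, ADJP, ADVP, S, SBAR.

NP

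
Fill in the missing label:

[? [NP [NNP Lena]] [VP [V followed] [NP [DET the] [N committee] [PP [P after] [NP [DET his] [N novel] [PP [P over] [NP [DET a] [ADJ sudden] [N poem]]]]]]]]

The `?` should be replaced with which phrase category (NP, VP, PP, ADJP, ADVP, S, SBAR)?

A constituent whose immediate children are NP, VP is a clause: S.

S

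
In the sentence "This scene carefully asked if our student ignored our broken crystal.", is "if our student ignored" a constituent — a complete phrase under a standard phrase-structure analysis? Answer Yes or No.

The smallest constituent containing the whole sequence is the subordinate clause [SBAR if our student ignored our broken crystal], but the sequence is only part of it — it straddles the boundary between complementizer "if" and clause "our student ignored our broken crystal".

No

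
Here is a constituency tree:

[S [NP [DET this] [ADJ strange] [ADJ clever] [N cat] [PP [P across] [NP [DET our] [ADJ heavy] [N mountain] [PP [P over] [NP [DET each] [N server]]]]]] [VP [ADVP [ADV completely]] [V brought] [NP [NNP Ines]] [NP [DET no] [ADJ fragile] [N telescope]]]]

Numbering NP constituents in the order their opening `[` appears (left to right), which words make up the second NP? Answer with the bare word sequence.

The NP opening brackets appear, in order, over: "this strange clever cat across our heavy mountain over each server"; "our heavy mountain over each server"; "each server"; "Ines"; "no fragile telescope". The second one spans "our heavy mountain over each server".

our heavy mountain over each server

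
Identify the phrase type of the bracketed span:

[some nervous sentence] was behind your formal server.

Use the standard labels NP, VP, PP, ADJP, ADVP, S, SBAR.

NP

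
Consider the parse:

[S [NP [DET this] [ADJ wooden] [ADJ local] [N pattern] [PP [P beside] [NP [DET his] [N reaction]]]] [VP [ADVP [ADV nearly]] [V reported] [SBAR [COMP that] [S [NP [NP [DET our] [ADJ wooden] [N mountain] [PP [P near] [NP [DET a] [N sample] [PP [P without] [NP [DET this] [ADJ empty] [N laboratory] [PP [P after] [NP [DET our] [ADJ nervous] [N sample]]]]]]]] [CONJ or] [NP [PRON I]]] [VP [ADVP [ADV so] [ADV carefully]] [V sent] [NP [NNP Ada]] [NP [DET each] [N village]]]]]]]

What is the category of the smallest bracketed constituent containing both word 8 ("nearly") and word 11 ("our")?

The smallest bracket enclosing both words is [VP nearly reported that our wooden mountain near a sample without this empty laboratory after our nervous sample or I so carefully sent Ada each village], so the label is VP.

VP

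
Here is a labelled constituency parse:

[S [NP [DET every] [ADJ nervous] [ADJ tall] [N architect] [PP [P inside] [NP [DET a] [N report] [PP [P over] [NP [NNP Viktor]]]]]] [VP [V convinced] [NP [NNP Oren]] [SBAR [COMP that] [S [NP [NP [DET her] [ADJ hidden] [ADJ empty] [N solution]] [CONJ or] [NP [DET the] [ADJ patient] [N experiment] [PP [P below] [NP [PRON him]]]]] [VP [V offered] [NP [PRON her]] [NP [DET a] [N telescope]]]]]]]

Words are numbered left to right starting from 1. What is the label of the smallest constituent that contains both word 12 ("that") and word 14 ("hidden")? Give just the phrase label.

The smallest bracket enclosing both words is [SBAR that her hidden empty solution or the patient experiment below him offered her a telescope], so the label is SBAR.

SBAR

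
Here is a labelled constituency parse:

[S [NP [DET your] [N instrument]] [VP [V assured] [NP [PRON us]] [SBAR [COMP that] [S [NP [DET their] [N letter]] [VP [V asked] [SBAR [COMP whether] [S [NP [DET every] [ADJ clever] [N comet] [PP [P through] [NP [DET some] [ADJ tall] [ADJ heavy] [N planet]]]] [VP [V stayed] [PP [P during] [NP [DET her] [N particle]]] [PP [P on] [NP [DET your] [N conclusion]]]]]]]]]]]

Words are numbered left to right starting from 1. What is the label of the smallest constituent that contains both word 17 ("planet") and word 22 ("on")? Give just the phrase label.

S

The smallest bracket enclosing both words is [S every clever comet through some tall heavy planet stayed during her particle on your conclusion], so the label is S.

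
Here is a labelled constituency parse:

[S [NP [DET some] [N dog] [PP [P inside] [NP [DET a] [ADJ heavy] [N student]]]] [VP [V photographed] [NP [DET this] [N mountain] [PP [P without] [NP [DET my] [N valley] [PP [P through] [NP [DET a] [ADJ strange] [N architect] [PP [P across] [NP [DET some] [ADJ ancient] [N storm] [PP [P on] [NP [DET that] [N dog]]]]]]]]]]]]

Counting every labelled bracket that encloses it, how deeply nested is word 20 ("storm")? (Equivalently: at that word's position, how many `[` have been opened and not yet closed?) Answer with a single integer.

10

The word sits inside N, which is inside NP, inside PP, inside NP, inside PP, inside NP, inside PP, inside NP, inside VP, inside S — 10 brackets in all.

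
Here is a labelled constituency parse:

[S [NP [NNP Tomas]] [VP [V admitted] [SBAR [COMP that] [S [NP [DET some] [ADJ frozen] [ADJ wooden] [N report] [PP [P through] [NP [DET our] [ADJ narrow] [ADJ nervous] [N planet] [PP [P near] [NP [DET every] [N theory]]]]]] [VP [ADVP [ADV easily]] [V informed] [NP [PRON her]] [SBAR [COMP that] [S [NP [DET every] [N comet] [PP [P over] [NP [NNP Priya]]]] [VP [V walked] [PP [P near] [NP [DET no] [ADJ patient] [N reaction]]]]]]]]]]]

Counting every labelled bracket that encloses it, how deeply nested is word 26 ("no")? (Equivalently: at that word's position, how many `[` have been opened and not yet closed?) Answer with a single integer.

The word sits inside DET, which is inside NP, inside PP, inside VP, inside S, inside SBAR, inside VP, inside S, inside SBAR, inside VP, inside S — 11 brackets in all.

11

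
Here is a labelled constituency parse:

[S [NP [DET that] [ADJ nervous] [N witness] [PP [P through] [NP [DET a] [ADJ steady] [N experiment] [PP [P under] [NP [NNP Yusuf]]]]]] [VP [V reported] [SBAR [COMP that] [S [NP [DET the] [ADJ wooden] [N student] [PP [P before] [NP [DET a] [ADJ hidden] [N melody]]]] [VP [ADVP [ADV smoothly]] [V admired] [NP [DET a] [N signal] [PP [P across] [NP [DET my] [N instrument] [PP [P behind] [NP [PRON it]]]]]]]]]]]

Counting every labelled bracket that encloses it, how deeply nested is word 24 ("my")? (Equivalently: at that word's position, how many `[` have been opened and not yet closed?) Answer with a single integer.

9

Counting open brackets not yet closed at "my": [S [VP [SBAR [S [VP [NP [PP [NP [DET = 9.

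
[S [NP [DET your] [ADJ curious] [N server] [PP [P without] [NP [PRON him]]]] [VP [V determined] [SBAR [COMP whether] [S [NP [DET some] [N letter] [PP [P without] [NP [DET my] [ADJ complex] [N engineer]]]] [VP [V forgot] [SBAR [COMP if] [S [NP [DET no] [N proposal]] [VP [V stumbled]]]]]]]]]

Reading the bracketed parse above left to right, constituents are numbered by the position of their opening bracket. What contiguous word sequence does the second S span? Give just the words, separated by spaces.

some letter without my complex engineer forgot if no proposal stumbled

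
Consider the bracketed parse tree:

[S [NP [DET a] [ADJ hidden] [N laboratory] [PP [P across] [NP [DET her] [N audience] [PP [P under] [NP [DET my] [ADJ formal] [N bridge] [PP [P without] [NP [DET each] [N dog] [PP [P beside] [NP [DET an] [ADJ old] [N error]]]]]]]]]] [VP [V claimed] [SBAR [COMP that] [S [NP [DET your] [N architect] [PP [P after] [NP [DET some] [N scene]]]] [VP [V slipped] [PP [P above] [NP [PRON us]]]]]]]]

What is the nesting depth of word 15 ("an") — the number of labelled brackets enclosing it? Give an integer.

11

Path from the root down to the word: S → NP → PP → NP → PP → NP → PP → NP → PP → NP → DET. That is 11 enclosing brackets.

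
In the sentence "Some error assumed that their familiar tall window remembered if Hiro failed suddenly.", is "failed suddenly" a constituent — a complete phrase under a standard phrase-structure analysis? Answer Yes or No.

"failed suddenly" is exactly the verb phrase [VP failed suddenly], a complete constituent.

Yes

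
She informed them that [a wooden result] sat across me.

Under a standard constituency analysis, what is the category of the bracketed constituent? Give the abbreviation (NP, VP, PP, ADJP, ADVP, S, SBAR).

NP

The bracketed span "a wooden result" is headed by "result", making it a noun phrase (NP).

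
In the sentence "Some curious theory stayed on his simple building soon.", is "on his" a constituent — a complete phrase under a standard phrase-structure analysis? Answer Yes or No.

No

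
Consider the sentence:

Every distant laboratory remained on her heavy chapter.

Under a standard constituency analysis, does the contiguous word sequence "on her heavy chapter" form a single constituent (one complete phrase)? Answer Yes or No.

The sequence corresponds to a single PP node — the prepositional phrase "on her heavy chapter".

Yes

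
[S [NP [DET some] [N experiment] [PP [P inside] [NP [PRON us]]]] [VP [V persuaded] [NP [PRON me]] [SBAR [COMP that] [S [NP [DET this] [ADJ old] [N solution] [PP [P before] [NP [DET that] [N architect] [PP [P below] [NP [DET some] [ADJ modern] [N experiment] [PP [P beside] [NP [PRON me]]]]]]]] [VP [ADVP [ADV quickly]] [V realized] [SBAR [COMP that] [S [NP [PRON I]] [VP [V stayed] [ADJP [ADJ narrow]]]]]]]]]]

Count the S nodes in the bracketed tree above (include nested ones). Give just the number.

3

Listing each S by its span: [S some experiment inside us persuaded me that this old solution before that architect below some modern experiment beside me quickly realized that I stayed narrow]; [S this old solution before that architect below some modern experiment beside me quickly realized that I stayed narrow]; [S I stayed narrow] — that makes 3.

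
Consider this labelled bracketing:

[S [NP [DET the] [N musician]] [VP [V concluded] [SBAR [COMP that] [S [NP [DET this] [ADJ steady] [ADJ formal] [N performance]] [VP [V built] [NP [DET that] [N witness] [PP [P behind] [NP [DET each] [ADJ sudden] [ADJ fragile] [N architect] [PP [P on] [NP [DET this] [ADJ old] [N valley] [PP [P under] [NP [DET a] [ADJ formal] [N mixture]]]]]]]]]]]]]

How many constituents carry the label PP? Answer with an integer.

3

The PP constituents are: [PP behind each sudden fragile architect on this old valley under a formal mixture]; [PP on this old valley under a formal mixture]; [PP under a formal mixture]. Total: 3.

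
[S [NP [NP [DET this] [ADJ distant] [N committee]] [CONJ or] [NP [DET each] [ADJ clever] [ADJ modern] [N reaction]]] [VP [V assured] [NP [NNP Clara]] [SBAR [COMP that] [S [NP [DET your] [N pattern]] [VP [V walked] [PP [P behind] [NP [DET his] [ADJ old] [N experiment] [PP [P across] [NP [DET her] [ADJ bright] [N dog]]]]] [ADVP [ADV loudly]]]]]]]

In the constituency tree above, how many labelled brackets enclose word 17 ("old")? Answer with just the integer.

8

Path from the root down to the word: S → VP → SBAR → S → VP → PP → NP → ADJ. That is 8 enclosing brackets.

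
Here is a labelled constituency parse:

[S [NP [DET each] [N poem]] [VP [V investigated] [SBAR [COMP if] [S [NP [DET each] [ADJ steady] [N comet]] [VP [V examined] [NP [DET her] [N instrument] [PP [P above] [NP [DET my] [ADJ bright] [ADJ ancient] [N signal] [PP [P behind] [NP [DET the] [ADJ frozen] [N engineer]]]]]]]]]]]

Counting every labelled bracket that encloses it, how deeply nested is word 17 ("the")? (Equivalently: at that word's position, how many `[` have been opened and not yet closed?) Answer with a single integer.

11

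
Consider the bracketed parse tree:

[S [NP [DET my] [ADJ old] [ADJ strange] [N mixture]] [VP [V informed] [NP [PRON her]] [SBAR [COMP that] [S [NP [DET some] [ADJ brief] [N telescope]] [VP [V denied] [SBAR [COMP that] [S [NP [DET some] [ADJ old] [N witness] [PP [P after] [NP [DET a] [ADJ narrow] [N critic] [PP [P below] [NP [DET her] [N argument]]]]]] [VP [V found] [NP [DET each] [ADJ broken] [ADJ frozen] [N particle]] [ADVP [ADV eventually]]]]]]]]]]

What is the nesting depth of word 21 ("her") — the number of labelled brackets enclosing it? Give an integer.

13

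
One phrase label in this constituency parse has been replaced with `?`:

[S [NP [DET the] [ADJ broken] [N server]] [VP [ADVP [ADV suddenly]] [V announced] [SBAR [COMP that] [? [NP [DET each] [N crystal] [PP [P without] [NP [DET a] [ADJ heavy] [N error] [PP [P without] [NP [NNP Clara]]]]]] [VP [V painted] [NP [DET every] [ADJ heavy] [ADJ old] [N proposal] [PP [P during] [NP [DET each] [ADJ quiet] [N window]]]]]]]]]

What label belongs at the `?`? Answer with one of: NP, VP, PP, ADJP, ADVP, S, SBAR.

S

The `?` node immediately contains: NP, VP. That is the internal structure of a clause, so the label is S.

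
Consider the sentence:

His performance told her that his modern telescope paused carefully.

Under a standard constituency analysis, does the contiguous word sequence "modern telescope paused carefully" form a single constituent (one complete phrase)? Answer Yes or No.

No

The sequence begins inside the noun phrase "his modern telescope" and ends inside the verb phrase "paused carefully"; it crosses a phrase boundary, so no single node in the tree spans exactly those words.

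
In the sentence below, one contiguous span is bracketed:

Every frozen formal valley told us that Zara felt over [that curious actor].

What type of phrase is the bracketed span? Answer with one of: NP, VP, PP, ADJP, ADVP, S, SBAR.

NP

The span is built around the noun "actor" — a noun phrase (NP).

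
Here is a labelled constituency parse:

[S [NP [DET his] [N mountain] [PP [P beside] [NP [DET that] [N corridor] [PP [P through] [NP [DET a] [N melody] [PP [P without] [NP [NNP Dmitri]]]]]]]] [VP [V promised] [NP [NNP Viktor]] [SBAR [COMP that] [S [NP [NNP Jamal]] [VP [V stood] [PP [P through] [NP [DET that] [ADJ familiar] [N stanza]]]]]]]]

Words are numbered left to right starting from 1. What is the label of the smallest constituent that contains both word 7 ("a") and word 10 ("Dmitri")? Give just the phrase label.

Word 7 lies under S → NP → PP → NP → PP → NP → DET; word 10 lies under S → NP → PP → NP → PP → NP → PP → NP → NNP. The lowest shared node is the NP.

NP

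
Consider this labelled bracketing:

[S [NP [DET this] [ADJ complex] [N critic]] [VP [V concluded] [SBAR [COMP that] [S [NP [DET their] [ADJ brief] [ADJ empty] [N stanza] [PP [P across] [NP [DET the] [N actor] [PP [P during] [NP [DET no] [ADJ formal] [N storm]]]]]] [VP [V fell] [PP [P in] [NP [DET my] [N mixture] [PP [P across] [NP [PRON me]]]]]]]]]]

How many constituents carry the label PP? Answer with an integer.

4

Listing each PP by its span: [PP across the actor during no formal storm]; [PP during no formal storm]; [PP in my mixture across me]; [PP across me] — that makes 4.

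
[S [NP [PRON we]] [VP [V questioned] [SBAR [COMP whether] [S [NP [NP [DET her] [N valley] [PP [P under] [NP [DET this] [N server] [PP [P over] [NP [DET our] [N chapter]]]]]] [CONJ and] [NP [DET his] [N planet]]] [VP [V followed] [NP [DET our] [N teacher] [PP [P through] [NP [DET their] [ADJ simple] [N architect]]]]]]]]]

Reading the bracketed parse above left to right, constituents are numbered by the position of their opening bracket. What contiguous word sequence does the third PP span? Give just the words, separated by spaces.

through their simple architect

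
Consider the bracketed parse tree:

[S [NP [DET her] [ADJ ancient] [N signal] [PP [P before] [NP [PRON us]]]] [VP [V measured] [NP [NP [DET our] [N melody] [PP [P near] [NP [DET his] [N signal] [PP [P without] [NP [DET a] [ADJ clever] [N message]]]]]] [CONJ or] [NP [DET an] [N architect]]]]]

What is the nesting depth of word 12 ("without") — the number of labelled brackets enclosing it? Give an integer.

8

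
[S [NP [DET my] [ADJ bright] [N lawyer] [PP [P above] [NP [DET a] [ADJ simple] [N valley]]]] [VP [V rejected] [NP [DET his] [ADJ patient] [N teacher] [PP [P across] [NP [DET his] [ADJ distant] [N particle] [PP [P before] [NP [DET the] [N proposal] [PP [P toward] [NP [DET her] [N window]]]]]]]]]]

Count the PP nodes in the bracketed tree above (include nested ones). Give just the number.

4

The PP constituents are: [PP above a simple valley]; [PP across his distant particle before the proposal toward her window]; [PP before the proposal toward her window]; [PP toward her window]. Total: 4.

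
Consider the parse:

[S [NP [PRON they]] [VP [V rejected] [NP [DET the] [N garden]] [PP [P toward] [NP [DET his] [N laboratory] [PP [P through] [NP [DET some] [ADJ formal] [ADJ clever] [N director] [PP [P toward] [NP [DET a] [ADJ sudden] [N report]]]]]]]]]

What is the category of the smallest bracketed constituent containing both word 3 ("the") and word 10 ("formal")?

The smallest bracket enclosing both words is [VP rejected the garden toward his laboratory through some formal clever director toward a sudden report], so the label is VP.

VP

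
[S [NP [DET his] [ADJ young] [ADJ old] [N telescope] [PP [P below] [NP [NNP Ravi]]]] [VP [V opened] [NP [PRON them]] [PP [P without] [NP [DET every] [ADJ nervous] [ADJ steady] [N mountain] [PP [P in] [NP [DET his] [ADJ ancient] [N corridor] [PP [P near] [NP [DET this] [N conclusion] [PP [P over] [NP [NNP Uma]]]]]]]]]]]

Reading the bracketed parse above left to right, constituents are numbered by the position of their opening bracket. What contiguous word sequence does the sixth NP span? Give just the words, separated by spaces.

this conclusion over Uma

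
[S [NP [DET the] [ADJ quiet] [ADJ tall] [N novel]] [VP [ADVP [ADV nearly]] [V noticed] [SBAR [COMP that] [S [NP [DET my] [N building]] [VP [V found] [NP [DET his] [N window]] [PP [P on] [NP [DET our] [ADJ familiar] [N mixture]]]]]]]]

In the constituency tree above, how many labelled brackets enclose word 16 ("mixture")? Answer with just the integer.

The word sits inside N, which is inside NP, inside PP, inside VP, inside S, inside SBAR, inside VP, inside S — 8 brackets in all.

8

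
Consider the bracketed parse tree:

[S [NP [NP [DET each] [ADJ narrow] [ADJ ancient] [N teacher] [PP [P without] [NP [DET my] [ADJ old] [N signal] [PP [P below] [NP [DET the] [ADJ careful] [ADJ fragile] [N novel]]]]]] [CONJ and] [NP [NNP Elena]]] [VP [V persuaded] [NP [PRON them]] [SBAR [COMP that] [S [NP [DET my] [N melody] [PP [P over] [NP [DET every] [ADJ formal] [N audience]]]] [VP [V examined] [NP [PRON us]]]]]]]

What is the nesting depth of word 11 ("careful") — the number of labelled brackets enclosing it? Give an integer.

8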